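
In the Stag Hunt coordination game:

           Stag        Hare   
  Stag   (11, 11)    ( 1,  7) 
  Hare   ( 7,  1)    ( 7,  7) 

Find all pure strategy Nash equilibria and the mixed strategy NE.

Pure NE: (Stag, Stag) and (Hare, Hare); Mixed NE: p = 0.6, q = 0.6

Work:
Check pure NE:
(Stag, Stag): (11, 11) - no unilateral deviation beneficial
(Hare, Hare): (7, 7) - no unilateral deviation beneficial
Mixed NE: P1 plays Stag with p = 0.6, P2 plays Stag with q = 0.6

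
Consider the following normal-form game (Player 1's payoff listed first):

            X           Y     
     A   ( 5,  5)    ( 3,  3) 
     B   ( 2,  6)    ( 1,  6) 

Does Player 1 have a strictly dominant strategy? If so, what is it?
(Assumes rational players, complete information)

Yes, Player 1's strictly dominant strategy is A

Work:
A strategy strictly dominates another if it gives a strictly higher payoff against every opponent action. Compare each pair of P1's strategies column-by-column:
  A vs B: [5 vs 2, 3 vs 1] → A strictly dominates B
  B vs A: [2 vs 5, 1 vs 3] → B does not strictly dominate A (column X: 2 ≤ 5)
A strictly dominates every other strategy → strictly dominant.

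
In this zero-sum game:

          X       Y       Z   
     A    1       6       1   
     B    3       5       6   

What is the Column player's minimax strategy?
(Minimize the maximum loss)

Column should play X, value = 3

Work:
Column player minimizes Row's maximum payoff:
Column X: max payoff to Row = 3
Column Y: max payoff to Row = 6
Column Z: max payoff to Row = 6
Minimum is 3, achieved by column X.
Minimax strategy: X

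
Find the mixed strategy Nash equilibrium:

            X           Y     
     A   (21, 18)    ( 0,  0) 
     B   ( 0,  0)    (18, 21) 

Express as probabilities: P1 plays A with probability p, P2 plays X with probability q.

p = 0.5385, q = 0.4615

Work:
Find probabilities that make opponent indifferent:
P2 chooses q to make P1 indifferent between A and B
P1 chooses p to make P2 indifferent between X and Y
Mixed NE: P1 plays (A: 0.5385, B: 0.4615), P2 plays (X: 0.4615, Y: 0.5385)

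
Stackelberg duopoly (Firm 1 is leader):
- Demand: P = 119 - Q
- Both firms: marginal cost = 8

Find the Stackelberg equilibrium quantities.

q₁* (leader) = 55.5, q₂* (follower) = 27.75

Work:
Follower's reaction: q₂ = (a - c - q₁)/2
Leader substitutes: π₁ = q₁·(a - q₁ - (a-c-q₁)/2 - c)
FOC: q₁* = (119 - 8)/2 = 55.50
Then: q₂* = (119 - 8 - 55.5)/2 = 27.75
Leader has first-mover advantage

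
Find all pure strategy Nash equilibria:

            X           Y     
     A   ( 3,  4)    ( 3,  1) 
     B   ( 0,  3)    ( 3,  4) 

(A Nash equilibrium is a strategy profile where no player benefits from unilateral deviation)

Nash equilibrium: (A, X), (B, Y)

Work:
Best responses:
  P1 vs X: payoffs [3, 0] → best response A (payoff 3)
  P1 vs Y: payoffs [3, 3] → best response A/B (payoff 3)
  P2 vs A: payoffs [4, 1] → best response X (payoff 4)
  P2 vs B: payoffs [3, 4] → best response Y (payoff 4)
Mutual best responses: (A,X), (B,Y) → Nash equilibria.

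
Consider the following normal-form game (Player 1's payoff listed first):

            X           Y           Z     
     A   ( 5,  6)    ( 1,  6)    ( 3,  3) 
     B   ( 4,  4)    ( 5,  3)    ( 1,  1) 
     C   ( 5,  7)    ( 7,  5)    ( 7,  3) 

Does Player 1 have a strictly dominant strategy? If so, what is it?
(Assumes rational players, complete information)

No strictly dominant strategy exists for Player 1

Work:
A strategy strictly dominates another if it gives a strictly higher payoff against every opponent action. Compare each pair of P1's strategies column-by-column:
  A vs B: [5 vs 4, 1 vs 5, 3 vs 1] → A does not strictly dominate B (column Y: 1 ≤ 5)
  A vs C: [5 vs 5, 1 vs 7, 3 vs 7] → A does not strictly dominate C (column X: 5 ≤ 5)
  B vs A: [4 vs 5, 5 vs 1, 1 vs 3] → B does not strictly dominate A (column X: 4 ≤ 5)
  B vs C: [4 vs 5, 5 vs 7, 1 vs 7] → B does not strictly dominate C (column X: 4 ≤ 5)
  C vs A: [5 vs 5, 7 vs 1, 7 vs 3] → C does not strictly dominate A (column X: 5 ≤ 5)
  C vs B: [5 vs 4, 7 vs 5, 7 vs 1] → C strictly dominates B
No single strategy strictly dominates all others → no strictly dominant strategy.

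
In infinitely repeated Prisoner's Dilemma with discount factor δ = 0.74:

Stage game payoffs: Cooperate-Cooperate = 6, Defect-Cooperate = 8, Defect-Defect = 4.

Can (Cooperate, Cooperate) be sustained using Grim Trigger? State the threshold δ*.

δ* = 0.5; since δ = 0.74 ≥ 0.5, cooperation can be sustained

Work:
For Grim Trigger:
Cooperate forever: 6/(1-δ)
Defect then punished: 8 + 4·δ/(1-δ)
Need: 6/(1-δ) ≥ 8 + 4·δ/(1-δ)
Solving: δ ≥ (T-R)/(T-P) = (8-6)/(8-4) = 0.5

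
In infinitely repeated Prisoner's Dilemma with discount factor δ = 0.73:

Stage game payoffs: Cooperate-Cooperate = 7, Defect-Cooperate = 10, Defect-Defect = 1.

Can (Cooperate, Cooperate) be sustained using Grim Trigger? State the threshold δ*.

δ* = 0.3333; since δ = 0.73 ≥ 0.3333, cooperation can be sustained

Work:
For Grim Trigger:
Cooperate forever: 7/(1-δ)
Defect then punished: 10 + 1·δ/(1-δ)
Need: 7/(1-δ) ≥ 10 + 1·δ/(1-δ)
Solving: δ ≥ (T-R)/(T-P) = (10-7)/(10-1) = 0.3333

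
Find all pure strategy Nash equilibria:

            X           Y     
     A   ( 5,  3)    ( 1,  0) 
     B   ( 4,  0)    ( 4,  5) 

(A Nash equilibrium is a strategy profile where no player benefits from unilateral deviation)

Nash equilibrium: (A, X), (B, Y)

Work:
Best responses:
  P1 vs X: payoffs [5, 4] → best response A (payoff 5)
  P1 vs Y: payoffs [1, 4] → best response B (payoff 4)
  P2 vs A: payoffs [3, 0] → best response X (payoff 3)
  P2 vs B: payoffs [0, 5] → best response Y (payoff 5)
Mutual best responses: (A,X), (B,Y) → Nash equilibria.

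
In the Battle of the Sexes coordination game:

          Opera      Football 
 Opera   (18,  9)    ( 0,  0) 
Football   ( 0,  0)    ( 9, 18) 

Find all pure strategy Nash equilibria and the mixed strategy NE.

Pure NE: (Opera, Opera) and (Football, Football); Mixed NE: p = 0.6667, q = 0.3333

Work:
Check pure NE:
(Opera, Opera): (18, 9) - no unilateral deviation beneficial
(Football, Football): (9, 18) - no unilateral deviation beneficial
Mixed NE: P1 plays Opera with p = 0.6667, P2 plays Opera with q = 0.3333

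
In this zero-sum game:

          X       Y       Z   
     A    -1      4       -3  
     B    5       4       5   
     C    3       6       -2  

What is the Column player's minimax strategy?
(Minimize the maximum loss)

Column should play X or Z (all achieve the minimum), value = 5

Work:
Column player minimizes Row's maximum payoff:
Column X: max payoff to Row = 5
Column Y: max payoff to Row = 6
Column Z: max payoff to Row = 5
Minimum is 5, achieved by columns X, Z (tied).
Each of X or Z is a minimax strategy.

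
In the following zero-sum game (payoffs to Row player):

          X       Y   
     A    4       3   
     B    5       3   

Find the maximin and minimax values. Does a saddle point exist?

Maximin = 3, Minimax = 3, Saddle: True

Work:
Row minimums: [3, 3] → maximin = 3
Column maximums: [5, 3] → minimax = 3
Saddle point exists! Game value = 3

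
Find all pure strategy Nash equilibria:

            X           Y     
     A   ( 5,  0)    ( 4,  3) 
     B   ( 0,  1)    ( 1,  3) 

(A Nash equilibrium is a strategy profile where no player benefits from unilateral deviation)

Nash equilibrium: (A, Y)

Work:
Best responses:
  P1 vs X: payoffs [5, 0] → best response A (payoff 5)
  P1 vs Y: payoffs [4, 1] → best response A (payoff 4)
  P2 vs A: payoffs [0, 3] → best response Y (payoff 3)
  P2 vs B: payoffs [1, 3] → best response Y (payoff 3)
Mutual best responses: (A,Y) → Nash equilibria.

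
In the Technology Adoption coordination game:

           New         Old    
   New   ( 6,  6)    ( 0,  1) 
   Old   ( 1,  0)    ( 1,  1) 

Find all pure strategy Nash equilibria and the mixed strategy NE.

Pure NE: (New, New) and (Old, Old); Mixed NE: p = 0.1667, q = 0.1667

Work:
Check pure NE:
(New, New): (6, 6) - no unilateral deviation beneficial
(Old, Old): (1, 1) - no unilateral deviation beneficial
Mixed NE: P1 plays New with p = 0.1667, P2 plays New with q = 0.1667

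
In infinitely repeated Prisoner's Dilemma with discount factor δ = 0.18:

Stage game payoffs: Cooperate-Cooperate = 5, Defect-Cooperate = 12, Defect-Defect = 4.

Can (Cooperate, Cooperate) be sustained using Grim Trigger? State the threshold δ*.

δ* = 0.875; since δ = 0.18 < 0.875, cooperation cannot be sustained

Work:
For Grim Trigger:
Cooperate forever: 5/(1-δ)
Defect then punished: 12 + 4·δ/(1-δ)
Need: 5/(1-δ) ≥ 12 + 4·δ/(1-δ)
Solving: δ ≥ (T-R)/(T-P) = (12-5)/(12-4) = 0.875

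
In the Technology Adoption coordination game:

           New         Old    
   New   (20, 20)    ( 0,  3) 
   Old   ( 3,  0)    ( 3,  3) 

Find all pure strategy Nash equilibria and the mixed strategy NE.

Pure NE: (New, New) and (Old, Old); Mixed NE: p = 0.15, q = 0.15

Work:
Check pure NE:
(New, New): (20, 20) - no unilateral deviation beneficial
(Old, Old): (3, 3) - no unilateral deviation beneficial
Mixed NE: P1 plays New with p = 0.15, P2 plays New with q = 0.15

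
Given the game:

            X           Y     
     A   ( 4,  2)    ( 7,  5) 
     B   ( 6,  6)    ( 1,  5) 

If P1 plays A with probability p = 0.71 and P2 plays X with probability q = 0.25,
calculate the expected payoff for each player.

E[P1] = 5.09, E[P2] = 4.54

Work:
E[P1] = p·q·π₁(A,X) + p·(1-q)·π₁(A,Y) + (1-p)·q·π₁(B,X) + (1-p)·(1-q)·π₁(B,Y)
= 0.71·0.25·4 + 0.71·0.75·7 + 0.29·0.25·6 + 0.29·0.75·1
= 5.09

E[P2] = 4.54 (similar calculation)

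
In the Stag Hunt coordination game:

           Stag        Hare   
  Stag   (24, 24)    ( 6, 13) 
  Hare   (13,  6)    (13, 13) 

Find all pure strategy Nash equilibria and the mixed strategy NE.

Pure NE: (Stag, Stag) and (Hare, Hare); Mixed NE: p = 0.3889, q = 0.3889

Work:
Check pure NE:
(Stag, Stag): (24, 24) - no unilateral deviation beneficial
(Hare, Hare): (13, 13) - no unilateral deviation beneficial
Mixed NE: P1 plays Stag with p = 0.3889, P2 plays Stag with q = 0.3889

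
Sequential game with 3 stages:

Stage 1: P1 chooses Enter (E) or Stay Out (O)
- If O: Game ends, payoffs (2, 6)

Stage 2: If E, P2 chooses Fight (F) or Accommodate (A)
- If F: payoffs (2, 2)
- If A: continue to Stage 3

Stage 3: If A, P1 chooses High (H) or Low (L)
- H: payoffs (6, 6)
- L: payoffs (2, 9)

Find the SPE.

SPE: (E, A, H); Outcome (6, 6)

Work:
Stage 3: P1 chooses H (6 vs 2)
Stage 2: P2: F->2, A->6 (anticipating H). Choose A
Stage 1: P1: O->2, E->6 (anticipating A, H). Choose E
SPE path: E -> A -> H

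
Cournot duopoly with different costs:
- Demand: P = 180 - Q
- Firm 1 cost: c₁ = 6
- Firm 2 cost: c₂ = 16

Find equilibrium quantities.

q₁* = 61.33, q₂* = 51.33

Work:
Reaction: q₁ = (180 - 6 - q₂)/2
Reaction: q₂ = (180 - 16 - q₁)/2
Solve simultaneously:
q₁* = (180 - 2×6 + 16)/3 = 61.33
q₂* = (180 - 2×16 + 6)/3 = 51.33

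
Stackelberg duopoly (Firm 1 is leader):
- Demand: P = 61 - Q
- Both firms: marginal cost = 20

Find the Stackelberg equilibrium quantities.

q₁* (leader) = 20.5, q₂* (follower) = 10.25

Work:
Follower's reaction: q₂ = (a - c - q₁)/2
Leader substitutes: π₁ = q₁·(a - q₁ - (a-c-q₁)/2 - c)
FOC: q₁* = (61 - 20)/2 = 20.50
Then: q₂* = (61 - 20 - 20.5)/2 = 10.25
Leader has first-mover advantage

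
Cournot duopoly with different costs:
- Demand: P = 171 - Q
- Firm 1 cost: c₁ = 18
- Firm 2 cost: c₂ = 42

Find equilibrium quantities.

q₁* = 59.0, q₂* = 35.0

Work:
Reaction: q₁ = (171 - 18 - q₂)/2
Reaction: q₂ = (171 - 42 - q₁)/2
Solve simultaneously:
q₁* = (171 - 2×18 + 42)/3 = 59.0
q₂* = (171 - 2×42 + 18)/3 = 35.0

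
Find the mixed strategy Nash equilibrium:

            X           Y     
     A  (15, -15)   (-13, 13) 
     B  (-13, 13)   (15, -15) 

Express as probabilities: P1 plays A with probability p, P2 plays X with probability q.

p = 0.5, q = 0.5

Work:
Find probabilities that make opponent indifferent:
P2 chooses q to make P1 indifferent between A and B
P1 chooses p to make P2 indifferent between X and Y
Mixed NE: P1 plays (A: 0.5, B: 0.5), P2 plays (X: 0.5, Y: 0.5)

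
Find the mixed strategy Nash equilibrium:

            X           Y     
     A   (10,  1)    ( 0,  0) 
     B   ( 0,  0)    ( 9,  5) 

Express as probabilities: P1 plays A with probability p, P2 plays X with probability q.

p = 0.8333, q = 0.4737

Work:
Find probabilities that make opponent indifferent:
P2 chooses q to make P1 indifferent between A and B
P1 chooses p to make P2 indifferent between X and Y
Mixed NE: P1 plays (A: 0.8333, B: 0.1667), P2 plays (X: 0.4737, Y: 0.5263)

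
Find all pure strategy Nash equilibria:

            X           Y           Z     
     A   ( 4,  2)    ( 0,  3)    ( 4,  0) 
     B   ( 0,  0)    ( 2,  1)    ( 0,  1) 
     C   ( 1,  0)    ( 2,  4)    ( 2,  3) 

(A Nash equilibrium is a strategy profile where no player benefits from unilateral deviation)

Nash equilibrium: (B, Y), (C, Y)

Work:
Best responses:
  P1 vs X: payoffs [4, 0, 1] → best response A (payoff 4)
  P1 vs Y: payoffs [0, 2, 2] → best response B/C (payoff 2)
  P1 vs Z: payoffs [4, 0, 2] → best response A (payoff 4)
  P2 vs A: payoffs [2, 3, 0] → best response Y (payoff 3)
  P2 vs B: payoffs [0, 1, 1] → best response Y/Z (payoff 1)
  P2 vs C: payoffs [0, 4, 3] → best response Y (payoff 4)
Mutual best responses: (B,Y), (C,Y) → Nash equilibria.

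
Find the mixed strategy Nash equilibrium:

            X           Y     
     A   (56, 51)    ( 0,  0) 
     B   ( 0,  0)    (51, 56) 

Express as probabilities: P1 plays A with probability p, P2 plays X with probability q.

p = 0.5234, q = 0.4766

Work:
Find probabilities that make opponent indifferent:
P2 chooses q to make P1 indifferent between A and B
P1 chooses p to make P2 indifferent between X and Y
Mixed NE: P1 plays (A: 0.5234, B: 0.4766), P2 plays (X: 0.4766, Y: 0.5234)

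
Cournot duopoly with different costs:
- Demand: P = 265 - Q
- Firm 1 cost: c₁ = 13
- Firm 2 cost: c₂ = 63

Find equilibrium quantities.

q₁* = 100.67, q₂* = 50.67

Work:
Reaction: q₁ = (265 - 13 - q₂)/2
Reaction: q₂ = (265 - 63 - q₁)/2
Solve simultaneously:
q₁* = (265 - 2×13 + 63)/3 = 100.67
q₂* = (265 - 2×63 + 13)/3 = 50.67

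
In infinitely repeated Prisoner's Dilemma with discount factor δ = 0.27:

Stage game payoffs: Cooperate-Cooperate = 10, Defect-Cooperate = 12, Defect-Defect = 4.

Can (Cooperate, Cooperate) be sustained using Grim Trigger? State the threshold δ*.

δ* = 0.25; since δ = 0.27 ≥ 0.25, cooperation can be sustained

Work:
For Grim Trigger:
Cooperate forever: 10/(1-δ)
Defect then punished: 12 + 4·δ/(1-δ)
Need: 10/(1-δ) ≥ 12 + 4·δ/(1-δ)
Solving: δ ≥ (T-R)/(T-P) = (12-10)/(12-4) = 0.25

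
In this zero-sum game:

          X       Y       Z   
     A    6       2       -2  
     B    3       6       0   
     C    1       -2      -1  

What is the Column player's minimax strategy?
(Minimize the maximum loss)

Column should play Z, value = 0

Work:
Column player minimizes Row's maximum payoff:
Column X: max payoff to Row = 6
Column Y: max payoff to Row = 6
Column Z: max payoff to Row = 0
Minimum is 0, achieved by column Z.
Minimax strategy: Z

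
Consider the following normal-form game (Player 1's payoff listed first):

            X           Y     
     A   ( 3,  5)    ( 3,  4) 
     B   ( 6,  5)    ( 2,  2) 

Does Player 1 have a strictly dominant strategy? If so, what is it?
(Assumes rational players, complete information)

No strictly dominant strategy exists for Player 1

Work:
A strategy strictly dominates another if it gives a strictly higher payoff against every opponent action. Compare each pair of P1's strategies column-by-column:
  A vs B: [3 vs 6, 3 vs 2] → A does not strictly dominate B (column X: 3 ≤ 6)
  B vs A: [6 vs 3, 2 vs 3] → B does not strictly dominate A (column Y: 2 ≤ 3)
No single strategy strictly dominates all others → no strictly dominant strategy.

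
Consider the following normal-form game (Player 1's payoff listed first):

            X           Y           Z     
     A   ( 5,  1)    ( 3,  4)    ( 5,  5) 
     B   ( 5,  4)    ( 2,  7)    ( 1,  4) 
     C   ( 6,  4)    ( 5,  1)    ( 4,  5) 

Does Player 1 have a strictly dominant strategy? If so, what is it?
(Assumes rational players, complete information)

No strictly dominant strategy exists for Player 1

Work:
A strategy strictly dominates another if it gives a strictly higher payoff against every opponent action. Compare each pair of P1's strategies column-by-column:
  A vs B: [5 vs 5, 3 vs 2, 5 vs 1] → A does not strictly dominate B (column X: 5 ≤ 5)
  A vs C: [5 vs 6, 3 vs 5, 5 vs 4] → A does not strictly dominate C (column X: 5 ≤ 6)
  B vs A: [5 vs 5, 2 vs 3, 1 vs 5] → B does not strictly dominate A (column X: 5 ≤ 5)
  B vs C: [5 vs 6, 2 vs 5, 1 vs 4] → B does not strictly dominate C (column X: 5 ≤ 6)
  C vs A: [6 vs 5, 5 vs 3, 4 vs 5] → C does not strictly dominate A (column Z: 4 ≤ 5)
  C vs B: [6 vs 5, 5 vs 2, 4 vs 1] → C strictly dominates B
No single strategy strictly dominates all others → no strictly dominant strategy.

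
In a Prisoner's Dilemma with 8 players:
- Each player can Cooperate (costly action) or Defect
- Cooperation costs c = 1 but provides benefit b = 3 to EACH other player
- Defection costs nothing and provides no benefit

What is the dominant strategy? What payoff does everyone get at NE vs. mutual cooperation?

Dominant: Defect; NE payoff = 0; Coop payoff = 20

Work:
Defect dominates (saves cost c = 1, benefit to others is external)
NE: All defect → everyone gets 0
If all cooperate: each receives (7)×3 - 1 = 20
Social dilemma: 20 > 0 but NE gives 0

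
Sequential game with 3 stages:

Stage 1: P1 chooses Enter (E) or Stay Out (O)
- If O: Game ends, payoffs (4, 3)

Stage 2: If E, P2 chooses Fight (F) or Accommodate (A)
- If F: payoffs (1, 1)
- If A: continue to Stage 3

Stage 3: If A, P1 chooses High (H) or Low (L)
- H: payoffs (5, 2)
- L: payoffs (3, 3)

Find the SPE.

SPE: (E, A, H); Outcome (5, 2)

Work:
Stage 3: P1 chooses H (5 vs 3)
Stage 2: P2: F->1, A->2 (anticipating H). Choose A
Stage 1: P1: O->4, E->5 (anticipating A, H). Choose E
SPE path: E -> A -> H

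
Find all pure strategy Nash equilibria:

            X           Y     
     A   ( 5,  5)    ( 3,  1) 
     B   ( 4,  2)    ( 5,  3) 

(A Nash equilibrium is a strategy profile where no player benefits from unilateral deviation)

Nash equilibrium: (A, X), (B, Y)

Work:
Best responses:
  P1 vs X: payoffs [5, 4] → best response A (payoff 5)
  P1 vs Y: payoffs [3, 5] → best response B (payoff 5)
  P2 vs A: payoffs [5, 1] → best response X (payoff 5)
  P2 vs B: payoffs [2, 3] → best response Y (payoff 3)
Mutual best responses: (A,X), (B,Y) → Nash equilibria.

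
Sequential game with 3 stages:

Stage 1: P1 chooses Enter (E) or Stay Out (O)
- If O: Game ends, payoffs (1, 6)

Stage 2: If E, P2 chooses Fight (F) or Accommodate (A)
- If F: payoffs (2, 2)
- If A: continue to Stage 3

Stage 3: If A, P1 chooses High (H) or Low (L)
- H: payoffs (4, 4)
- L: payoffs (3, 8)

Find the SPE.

SPE: (E, A, H); Outcome (4, 4)

Work:
Stage 3: P1 chooses H (4 vs 3)
Stage 2: P2: F->2, A->4 (anticipating H). Choose A
Stage 1: P1: O->1, E->4 (anticipating A, H). Choose E
SPE path: E -> A -> H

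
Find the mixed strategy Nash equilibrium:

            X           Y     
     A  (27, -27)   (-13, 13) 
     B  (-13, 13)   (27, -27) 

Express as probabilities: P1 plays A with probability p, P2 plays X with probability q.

p = 0.5, q = 0.5

Work:
Find probabilities that make opponent indifferent:
P2 chooses q to make P1 indifferent between A and B
P1 chooses p to make P2 indifferent between X and Y
Mixed NE: P1 plays (A: 0.5, B: 0.5), P2 plays (X: 0.5, Y: 0.5)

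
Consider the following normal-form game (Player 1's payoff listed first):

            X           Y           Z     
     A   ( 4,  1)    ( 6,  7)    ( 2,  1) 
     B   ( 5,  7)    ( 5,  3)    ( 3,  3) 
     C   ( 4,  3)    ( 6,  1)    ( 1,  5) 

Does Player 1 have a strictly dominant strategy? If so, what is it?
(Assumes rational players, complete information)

No strictly dominant strategy exists for Player 1

Work:
A strategy strictly dominates another if it gives a strictly higher payoff against every opponent action. Compare each pair of P1's strategies column-by-column:
  A vs B: [4 vs 5, 6 vs 5, 2 vs 3] → A does not strictly dominate B (column X: 4 ≤ 5)
  A vs C: [4 vs 4, 6 vs 6, 2 vs 1] → A does not strictly dominate C (column X: 4 ≤ 4)
  B vs A: [5 vs 4, 5 vs 6, 3 vs 2] → B does not strictly dominate A (column Y: 5 ≤ 6)
  B vs C: [5 vs 4, 5 vs 6, 3 vs 1] → B does not strictly dominate C (column Y: 5 ≤ 6)
  C vs A: [4 vs 4, 6 vs 6, 1 vs 2] → C does not strictly dominate A (column X: 4 ≤ 4)
  C vs B: [4 vs 5, 6 vs 5, 1 vs 3] → C does not strictly dominate B (column X: 4 ≤ 5)
No single strategy strictly dominates all others → no strictly dominant strategy.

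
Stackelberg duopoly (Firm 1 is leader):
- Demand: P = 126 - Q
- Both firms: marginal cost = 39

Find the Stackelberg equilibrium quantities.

q₁* (leader) = 43.5, q₂* (follower) = 21.75

Work:
Follower's reaction: q₂ = (a - c - q₁)/2
Leader substitutes: π₁ = q₁·(a - q₁ - (a-c-q₁)/2 - c)
FOC: q₁* = (126 - 39)/2 = 43.50
Then: q₂* = (126 - 39 - 43.5)/2 = 21.75
Leader has first-mover advantage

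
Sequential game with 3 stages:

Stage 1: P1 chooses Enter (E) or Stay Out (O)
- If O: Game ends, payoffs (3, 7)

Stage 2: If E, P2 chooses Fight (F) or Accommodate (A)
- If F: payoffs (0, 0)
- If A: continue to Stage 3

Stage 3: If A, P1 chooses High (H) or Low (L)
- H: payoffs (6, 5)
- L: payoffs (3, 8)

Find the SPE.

SPE: (E, A, H); Outcome (6, 5)

Work:
Stage 3: P1 chooses H (6 vs 3)
Stage 2: P2: F->0, A->5 (anticipating H). Choose A
Stage 1: P1: O->3, E->6 (anticipating A, H). Choose E
SPE path: E -> A -> H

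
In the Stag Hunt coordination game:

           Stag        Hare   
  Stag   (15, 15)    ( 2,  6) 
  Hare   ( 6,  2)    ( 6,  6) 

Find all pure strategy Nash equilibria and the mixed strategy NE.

Pure NE: (Stag, Stag) and (Hare, Hare); Mixed NE: p = 0.3077, q = 0.3077

Work:
Check pure NE:
(Stag, Stag): (15, 15) - no unilateral deviation beneficial
(Hare, Hare): (6, 6) - no unilateral deviation beneficial
Mixed NE: P1 plays Stag with p = 0.3077, P2 plays Stag with q = 0.3077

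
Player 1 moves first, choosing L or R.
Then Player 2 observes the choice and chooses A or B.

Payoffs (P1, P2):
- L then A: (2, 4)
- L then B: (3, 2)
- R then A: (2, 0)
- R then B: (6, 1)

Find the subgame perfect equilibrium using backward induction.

P1 plays R, P2 plays A after L and B after R; Payoff (6, 1)

Work:
Backward induction:
After L: P2 chooses A → P1 gets 2
After R: P2 chooses B → P1 gets 6
P1 chooses R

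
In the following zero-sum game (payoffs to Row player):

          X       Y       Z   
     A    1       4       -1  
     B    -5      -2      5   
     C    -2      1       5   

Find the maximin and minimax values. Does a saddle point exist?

Maximin = -1, Minimax = 1, Saddle: False

Work:
Row minimums: [-1, -5, -2] → maximin = -1
Column maximums: [1, 4, 5] → minimax = 1
No saddle point (maximin ≠ minimax). Mixed strategy needed.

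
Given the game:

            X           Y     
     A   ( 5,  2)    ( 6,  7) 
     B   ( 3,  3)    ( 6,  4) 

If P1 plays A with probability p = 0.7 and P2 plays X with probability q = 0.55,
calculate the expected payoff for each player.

E[P1] = 5.12, E[P2] = 4.01

Work:
E[P1] = p·q·π₁(A,X) + p·(1-q)·π₁(A,Y) + (1-p)·q·π₁(B,X) + (1-p)·(1-q)·π₁(B,Y)
= 0.7·0.55·5 + 0.7·0.45·6 + 0.3·0.55·3 + 0.3·0.45·6
= 5.12

E[P2] = 4.01 (similar calculation)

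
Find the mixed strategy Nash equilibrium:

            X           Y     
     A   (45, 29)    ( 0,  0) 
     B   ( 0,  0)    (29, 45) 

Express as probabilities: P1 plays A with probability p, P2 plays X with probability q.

p = 0.6081, q = 0.3919

Work:
Find probabilities that make opponent indifferent:
P2 chooses q to make P1 indifferent between A and B
P1 chooses p to make P2 indifferent between X and Y
Mixed NE: P1 plays (A: 0.6081, B: 0.3919), P2 plays (X: 0.3919, Y: 0.6081)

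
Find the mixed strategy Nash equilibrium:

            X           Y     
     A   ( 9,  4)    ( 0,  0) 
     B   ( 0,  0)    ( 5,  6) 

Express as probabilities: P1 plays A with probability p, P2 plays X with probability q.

p = 0.6, q = 0.3571

Work:
Find probabilities that make opponent indifferent:
P2 chooses q to make P1 indifferent between A and B
P1 chooses p to make P2 indifferent between X and Y
Mixed NE: P1 plays (A: 0.6, B: 0.4), P2 plays (X: 0.3571, Y: 0.6429)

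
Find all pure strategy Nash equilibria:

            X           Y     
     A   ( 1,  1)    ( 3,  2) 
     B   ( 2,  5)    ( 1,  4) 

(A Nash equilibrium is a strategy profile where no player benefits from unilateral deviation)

Nash equilibrium: (A, Y), (B, X)

Work:
Best responses:
  P1 vs X: payoffs [1, 2] → best response B (payoff 2)
  P1 vs Y: payoffs [3, 1] → best response A (payoff 3)
  P2 vs A: payoffs [1, 2] → best response Y (payoff 2)
  P2 vs B: payoffs [5, 4] → best response X (payoff 5)
Mutual best responses: (A,Y), (B,X) → Nash equilibria.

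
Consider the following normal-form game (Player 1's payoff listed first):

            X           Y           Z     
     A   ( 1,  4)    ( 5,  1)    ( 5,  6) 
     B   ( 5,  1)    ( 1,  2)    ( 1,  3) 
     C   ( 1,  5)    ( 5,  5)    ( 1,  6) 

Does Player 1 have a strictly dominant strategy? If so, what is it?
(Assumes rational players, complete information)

No strictly dominant strategy exists for Player 1

Work:
A strategy strictly dominates another if it gives a strictly higher payoff against every opponent action. Compare each pair of P1's strategies column-by-column:
  A vs B: [1 vs 5, 5 vs 1, 5 vs 1] → A does not strictly dominate B (column X: 1 ≤ 5)
  A vs C: [1 vs 1, 5 vs 5, 5 vs 1] → A does not strictly dominate C (column X: 1 ≤ 1)
  B vs A: [5 vs 1, 1 vs 5, 1 vs 5] → B does not strictly dominate A (column Y: 1 ≤ 5)
  B vs C: [5 vs 1, 1 vs 5, 1 vs 1] → B does not strictly dominate C (column Y: 1 ≤ 5)
  C vs A: [1 vs 1, 5 vs 5, 1 vs 5] → C does not strictly dominate A (column X: 1 ≤ 1)
  C vs B: [1 vs 5, 5 vs 1, 1 vs 1] → C does not strictly dominate B (column X: 1 ≤ 5)
No single strategy strictly dominates all others → no strictly dominant strategy.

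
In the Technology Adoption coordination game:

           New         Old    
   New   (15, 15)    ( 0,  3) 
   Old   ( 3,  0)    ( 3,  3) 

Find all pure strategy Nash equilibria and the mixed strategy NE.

Pure NE: (New, New) and (Old, Old); Mixed NE: p = 0.2, q = 0.2

Work:
Check pure NE:
(New, New): (15, 15) - no unilateral deviation beneficial
(Old, Old): (3, 3) - no unilateral deviation beneficial
Mixed NE: P1 plays New with p = 0.2, P2 plays New with q = 0.2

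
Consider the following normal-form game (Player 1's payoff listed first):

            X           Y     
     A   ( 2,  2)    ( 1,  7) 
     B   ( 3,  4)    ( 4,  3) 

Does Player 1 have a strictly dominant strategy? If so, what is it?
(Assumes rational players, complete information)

Yes, Player 1's strictly dominant strategy is B

Work:
A strategy strictly dominates another if it gives a strictly higher payoff against every opponent action. Compare each pair of P1's strategies column-by-column:
  A vs B: [2 vs 3, 1 vs 4] → A does not strictly dominate B (column X: 2 ≤ 3)
  B vs A: [3 vs 2, 4 vs 1] → B strictly dominates A
B strictly dominates every other strategy → strictly dominant.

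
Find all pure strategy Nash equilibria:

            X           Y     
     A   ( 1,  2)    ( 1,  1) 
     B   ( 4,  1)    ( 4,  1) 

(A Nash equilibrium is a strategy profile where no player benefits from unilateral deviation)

Nash equilibrium: (B, X), (B, Y)

Work:
Best responses:
  P1 vs X: payoffs [1, 4] → best response B (payoff 4)
  P1 vs Y: payoffs [1, 4] → best response B (payoff 4)
  P2 vs A: payoffs [2, 1] → best response X (payoff 2)
  P2 vs B: payoffs [1, 1] → best response X/Y (payoff 1)
Mutual best responses: (B,X), (B,Y) → Nash equilibria.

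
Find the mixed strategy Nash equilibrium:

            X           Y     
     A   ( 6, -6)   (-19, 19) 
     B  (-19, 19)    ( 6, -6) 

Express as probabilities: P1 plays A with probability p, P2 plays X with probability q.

p = 0.5, q = 0.5

Work:
Find probabilities that make opponent indifferent:
P2 chooses q to make P1 indifferent between A and B
P1 chooses p to make P2 indifferent between X and Y
Mixed NE: P1 plays (A: 0.5, B: 0.5), P2 plays (X: 0.5, Y: 0.5)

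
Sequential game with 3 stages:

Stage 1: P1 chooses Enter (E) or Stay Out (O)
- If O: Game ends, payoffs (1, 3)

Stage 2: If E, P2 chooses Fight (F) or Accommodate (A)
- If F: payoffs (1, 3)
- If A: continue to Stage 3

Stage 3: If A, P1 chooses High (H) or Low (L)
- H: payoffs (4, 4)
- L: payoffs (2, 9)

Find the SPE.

SPE: (E, A, H); Outcome (4, 4)

Work:
Stage 3: P1 chooses H (4 vs 2)
Stage 2: P2: F->3, A->4 (anticipating H). Choose A
Stage 1: P1: O->1, E->4 (anticipating A, H). Choose E
SPE path: E -> A -> H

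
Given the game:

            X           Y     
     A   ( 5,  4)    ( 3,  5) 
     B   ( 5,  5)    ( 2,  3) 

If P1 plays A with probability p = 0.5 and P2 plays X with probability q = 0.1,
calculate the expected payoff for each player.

E[P1] = 2.75, E[P2] = 4.05

Work:
E[P1] = p·q·π₁(A,X) + p·(1-q)·π₁(A,Y) + (1-p)·q·π₁(B,X) + (1-p)·(1-q)·π₁(B,Y)
= 0.5·0.1·5 + 0.5·0.9·3 + 0.5·0.1·5 + 0.5·0.9·2
= 2.75

E[P2] = 4.05 (similar calculation)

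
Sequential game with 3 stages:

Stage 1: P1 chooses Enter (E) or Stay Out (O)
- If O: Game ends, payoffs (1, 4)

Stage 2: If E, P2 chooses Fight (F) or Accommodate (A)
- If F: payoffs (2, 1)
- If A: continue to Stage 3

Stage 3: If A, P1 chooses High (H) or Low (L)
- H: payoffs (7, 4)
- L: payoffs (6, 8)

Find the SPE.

SPE: (E, A, H); Outcome (7, 4)

Work:
Stage 3: P1 chooses H (7 vs 6)
Stage 2: P2: F->1, A->4 (anticipating H). Choose A
Stage 1: P1: O->1, E->7 (anticipating A, H). Choose E
SPE path: E -> A -> H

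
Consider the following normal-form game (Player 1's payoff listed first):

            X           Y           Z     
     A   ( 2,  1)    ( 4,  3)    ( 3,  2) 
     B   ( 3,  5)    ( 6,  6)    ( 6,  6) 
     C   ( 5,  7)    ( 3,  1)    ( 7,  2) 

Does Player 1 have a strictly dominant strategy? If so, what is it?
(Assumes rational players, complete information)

No strictly dominant strategy exists for Player 1

Work:
A strategy strictly dominates another if it gives a strictly higher payoff against every opponent action. Compare each pair of P1's strategies column-by-column:
  A vs B: [2 vs 3, 4 vs 6, 3 vs 6] → A does not strictly dominate B (column X: 2 ≤ 3)
  A vs C: [2 vs 5, 4 vs 3, 3 vs 7] → A does not strictly dominate C (column X: 2 ≤ 5)
  B vs A: [3 vs 2, 6 vs 4, 6 vs 3] → B strictly dominates A
  B vs C: [3 vs 5, 6 vs 3, 6 vs 7] → B does not strictly dominate C (column X: 3 ≤ 5)
  C vs A: [5 vs 2, 3 vs 4, 7 vs 3] → C does not strictly dominate A (column Y: 3 ≤ 4)
  C vs B: [5 vs 3, 3 vs 6, 7 vs 6] → C does not strictly dominate B (column Y: 3 ≤ 6)
No single strategy strictly dominates all others → no strictly dominant strategy.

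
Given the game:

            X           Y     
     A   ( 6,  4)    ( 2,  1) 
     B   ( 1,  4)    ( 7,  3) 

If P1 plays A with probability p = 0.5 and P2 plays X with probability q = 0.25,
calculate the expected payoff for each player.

E[P1] = 4.25, E[P2] = 2.5

Work:
E[P1] = p·q·π₁(A,X) + p·(1-q)·π₁(A,Y) + (1-p)·q·π₁(B,X) + (1-p)·(1-q)·π₁(B,Y)
= 0.5·0.25·6 + 0.5·0.75·2 + 0.5·0.25·1 + 0.5·0.75·7
= 4.25

E[P2] = 2.5 (similar calculation)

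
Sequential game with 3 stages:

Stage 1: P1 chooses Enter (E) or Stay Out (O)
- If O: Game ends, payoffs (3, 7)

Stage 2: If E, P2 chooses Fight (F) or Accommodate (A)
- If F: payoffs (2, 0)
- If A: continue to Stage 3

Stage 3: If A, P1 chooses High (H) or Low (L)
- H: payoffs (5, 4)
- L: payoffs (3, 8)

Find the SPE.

SPE: (E, A, H); Outcome (5, 4)

Work:
Stage 3: P1 chooses H (5 vs 3)
Stage 2: P2: F->0, A->4 (anticipating H). Choose A
Stage 1: P1: O->3, E->5 (anticipating A, H). Choose E
SPE path: E -> A -> H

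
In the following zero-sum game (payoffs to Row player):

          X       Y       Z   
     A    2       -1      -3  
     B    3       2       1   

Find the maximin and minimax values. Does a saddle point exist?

Maximin = 1, Minimax = 1, Saddle: True

Work:
Row minimums: [-3, 1] → maximin = 1
Column maximums: [3, 2, 1] → minimax = 1
Saddle point exists! Game value = 1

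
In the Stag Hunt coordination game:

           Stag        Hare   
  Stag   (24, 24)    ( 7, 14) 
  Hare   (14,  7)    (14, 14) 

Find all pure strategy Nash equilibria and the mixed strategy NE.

Pure NE: (Stag, Stag) and (Hare, Hare); Mixed NE: p = 0.4118, q = 0.4118

Work:
Check pure NE:
(Stag, Stag): (24, 24) - no unilateral deviation beneficial
(Hare, Hare): (14, 14) - no unilateral deviation beneficial
Mixed NE: P1 plays Stag with p = 0.4118, P2 plays Stag with q = 0.4118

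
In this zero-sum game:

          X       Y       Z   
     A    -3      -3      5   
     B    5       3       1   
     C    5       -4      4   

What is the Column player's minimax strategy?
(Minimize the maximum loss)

Column should play Y, value = 3

Work:
Column player minimizes Row's maximum payoff:
Column X: max payoff to Row = 5
Column Y: max payoff to Row = 3
Column Z: max payoff to Row = 5
Minimum is 3, achieved by column Y.
Minimax strategy: Y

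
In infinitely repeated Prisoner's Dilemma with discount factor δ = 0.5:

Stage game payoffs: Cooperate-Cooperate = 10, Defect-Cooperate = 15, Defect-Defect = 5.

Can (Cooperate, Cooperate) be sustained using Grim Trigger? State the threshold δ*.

δ* = 0.5; since δ = 0.5 ≥ 0.5, cooperation can be sustained

Work:
For Grim Trigger:
Cooperate forever: 10/(1-δ)
Defect then punished: 15 + 5·δ/(1-δ)
Need: 10/(1-δ) ≥ 15 + 5·δ/(1-δ)
Solving: δ ≥ (T-R)/(T-P) = (15-10)/(15-5) = 0.5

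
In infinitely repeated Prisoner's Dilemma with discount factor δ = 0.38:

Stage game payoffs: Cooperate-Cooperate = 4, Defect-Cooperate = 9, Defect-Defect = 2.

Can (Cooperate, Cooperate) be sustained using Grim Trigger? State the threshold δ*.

δ* = 0.7143; since δ = 0.38 < 0.7143, cooperation cannot be sustained

Work:
For Grim Trigger:
Cooperate forever: 4/(1-δ)
Defect then punished: 9 + 2·δ/(1-δ)
Need: 4/(1-δ) ≥ 9 + 2·δ/(1-δ)
Solving: δ ≥ (T-R)/(T-P) = (9-4)/(9-2) = 0.7143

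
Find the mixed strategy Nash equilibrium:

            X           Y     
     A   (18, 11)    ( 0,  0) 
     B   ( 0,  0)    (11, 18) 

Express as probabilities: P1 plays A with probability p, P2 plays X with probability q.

p = 0.6207, q = 0.3793

Work:
Find probabilities that make opponent indifferent:
P2 chooses q to make P1 indifferent between A and B
P1 chooses p to make P2 indifferent between X and Y
Mixed NE: P1 plays (A: 0.6207, B: 0.3793), P2 plays (X: 0.3793, Y: 0.6207)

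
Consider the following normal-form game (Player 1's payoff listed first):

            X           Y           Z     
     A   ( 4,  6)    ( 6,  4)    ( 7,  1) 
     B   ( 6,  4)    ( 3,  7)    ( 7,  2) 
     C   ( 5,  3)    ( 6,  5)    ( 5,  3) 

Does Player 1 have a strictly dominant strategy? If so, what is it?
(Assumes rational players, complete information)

No strictly dominant strategy exists for Player 1

Work:
A strategy strictly dominates another if it gives a strictly higher payoff against every opponent action. Compare each pair of P1's strategies column-by-column:
  A vs B: [4 vs 6, 6 vs 3, 7 vs 7] → A does not strictly dominate B (column X: 4 ≤ 6)
  A vs C: [4 vs 5, 6 vs 6, 7 vs 5] → A does not strictly dominate C (column X: 4 ≤ 5)
  B vs A: [6 vs 4, 3 vs 6, 7 vs 7] → B does not strictly dominate A (column Y: 3 ≤ 6)
  B vs C: [6 vs 5, 3 vs 6, 7 vs 5] → B does not strictly dominate C (column Y: 3 ≤ 6)
  C vs A: [5 vs 4, 6 vs 6, 5 vs 7] → C does not strictly dominate A (column Y: 6 ≤ 6)
  C vs B: [5 vs 6, 6 vs 3, 5 vs 7] → C does not strictly dominate B (column X: 5 ≤ 6)
No single strategy strictly dominates all others → no strictly dominant strategy.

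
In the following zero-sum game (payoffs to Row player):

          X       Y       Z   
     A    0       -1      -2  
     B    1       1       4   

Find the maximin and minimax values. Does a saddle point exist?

Maximin = 1, Minimax = 1, Saddle: True

Work:
Row minimums: [-2, 1] → maximin = 1
Column maximums: [1, 1, 4] → minimax = 1
Saddle point exists! Game value = 1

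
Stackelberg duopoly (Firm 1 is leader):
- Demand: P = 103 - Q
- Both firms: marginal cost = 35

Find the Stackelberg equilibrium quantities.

q₁* (leader) = 34.0, q₂* (follower) = 17.0

Work:
Follower's reaction: q₂ = (a - c - q₁)/2
Leader substitutes: π₁ = q₁·(a - q₁ - (a-c-q₁)/2 - c)
FOC: q₁* = (103 - 35)/2 = 34.00
Then: q₂* = (103 - 35 - 34.0)/2 = 17.00
Leader has first-mover advantage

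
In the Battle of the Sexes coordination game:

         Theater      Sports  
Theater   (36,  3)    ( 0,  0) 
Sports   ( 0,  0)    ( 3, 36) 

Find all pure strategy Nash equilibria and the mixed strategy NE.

Pure NE: (Theater, Theater) and (Sports, Sports); Mixed NE: p = 0.9231, q = 0.0769

Work:
Check pure NE:
(Theater, Theater): (36, 3) - no unilateral deviation beneficial
(Sports, Sports): (3, 36) - no unilateral deviation beneficial
Mixed NE: P1 plays Theater with p = 0.9231, P2 plays Theater with q = 0.0769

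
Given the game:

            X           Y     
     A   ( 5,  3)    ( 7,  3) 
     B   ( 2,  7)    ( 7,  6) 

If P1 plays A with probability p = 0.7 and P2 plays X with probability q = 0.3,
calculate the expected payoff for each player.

E[P1] = 6.13, E[P2] = 3.99

Work:
E[P1] = p·q·π₁(A,X) + p·(1-q)·π₁(A,Y) + (1-p)·q·π₁(B,X) + (1-p)·(1-q)·π₁(B,Y)
= 0.7·0.3·5 + 0.7·0.7·7 + 0.3·0.3·2 + 0.3·0.7·7
= 6.13

E[P2] = 3.99 (similar calculation)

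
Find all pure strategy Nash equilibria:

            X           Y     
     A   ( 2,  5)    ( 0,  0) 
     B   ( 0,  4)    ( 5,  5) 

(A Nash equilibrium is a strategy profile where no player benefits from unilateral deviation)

Nash equilibrium: (A, X), (B, Y)

Work:
Best responses:
  P1 vs X: payoffs [2, 0] → best response A (payoff 2)
  P1 vs Y: payoffs [0, 5] → best response B (payoff 5)
  P2 vs A: payoffs [5, 0] → best response X (payoff 5)
  P2 vs B: payoffs [4, 5] → best response Y (payoff 5)
Mutual best responses: (A,X), (B,Y) → Nash equilibria.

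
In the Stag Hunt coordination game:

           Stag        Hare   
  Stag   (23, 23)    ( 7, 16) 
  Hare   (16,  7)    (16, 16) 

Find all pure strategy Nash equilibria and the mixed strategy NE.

Pure NE: (Stag, Stag) and (Hare, Hare); Mixed NE: p = 0.5625, q = 0.5625

Work:
Check pure NE:
(Stag, Stag): (23, 23) - no unilateral deviation beneficial
(Hare, Hare): (16, 16) - no unilateral deviation beneficial
Mixed NE: P1 plays Stag with p = 0.5625, P2 plays Stag with q = 0.5625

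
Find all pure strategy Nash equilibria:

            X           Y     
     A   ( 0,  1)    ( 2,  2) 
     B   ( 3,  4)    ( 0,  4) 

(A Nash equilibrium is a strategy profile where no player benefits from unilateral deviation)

Nash equilibrium: (A, Y), (B, X)

Work:
Best responses:
  P1 vs X: payoffs [0, 3] → best response B (payoff 3)
  P1 vs Y: payoffs [2, 0] → best response A (payoff 2)
  P2 vs A: payoffs [1, 2] → best response Y (payoff 2)
  P2 vs B: payoffs [4, 4] → best response X/Y (payoff 4)
Mutual best responses: (A,Y), (B,X) → Nash equilibria.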